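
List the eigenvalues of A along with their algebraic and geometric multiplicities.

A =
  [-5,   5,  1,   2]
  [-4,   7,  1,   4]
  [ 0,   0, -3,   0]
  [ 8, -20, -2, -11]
λ = -3: alg = 4, geom = 2

Step 1 — factor the characteristic polynomial to read off the algebraic multiplicities:
  χ_A(x) = (x + 3)^4

Step 2 — compute geometric multiplicities via the rank-nullity identity g(λ) = n − rank(A − λI):
  rank(A − (-3)·I) = 2, so dim ker(A − (-3)·I) = n − 2 = 2

Summary:
  λ = -3: algebraic multiplicity = 4, geometric multiplicity = 2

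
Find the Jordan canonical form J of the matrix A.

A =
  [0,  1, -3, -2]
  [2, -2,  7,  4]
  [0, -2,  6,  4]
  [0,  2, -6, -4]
J_3(0) ⊕ J_1(0)

The characteristic polynomial is
  det(x·I − A) = x^4

Eigenvalues and multiplicities (the geometric multiplicity of λ is n − rank(A − λI), which equals the number of Jordan blocks for λ):
  λ = 0: algebraic multiplicity = 4, geometric multiplicity = 2

Determining the block sizes for each eigenvalue:
  λ = 0: with am = 4 and gm = 2, the partition is not yet determined (e.g. several partitions of 4 into 2 parts exist). Let N = A − (0)·I. Computing rank(N^1) = 2, rank(N^2) = 1, rank(N^3) = 0; the number of blocks of size ≥ j is rank(N^{j−1}) − rank(N^j), giving [2, 1, 1]. So we have 1 block(s) of size 3, 1 block(s) of size 1 → block sizes [3, 1]

Assembling the blocks gives a Jordan form
J =
  [0, 1, 0, 0]
  [0, 0, 1, 0]
  [0, 0, 0, 0]
  [0, 0, 0, 0]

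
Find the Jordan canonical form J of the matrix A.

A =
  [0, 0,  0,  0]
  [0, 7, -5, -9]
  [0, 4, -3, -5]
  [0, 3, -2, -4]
J_3(0) ⊕ J_1(0)

The characteristic polynomial is
  det(x·I − A) = x^4

Eigenvalues and multiplicities (the geometric multiplicity of λ is n − rank(A − λI), which equals the number of Jordan blocks for λ):
  λ = 0: algebraic multiplicity = 4, geometric multiplicity = 2

Determining the block sizes for each eigenvalue:
  λ = 0: with am = 4 and gm = 2, the partition is not yet determined (e.g. several partitions of 4 into 2 parts exist). Let N = A − (0)·I. Computing rank(N^1) = 2, rank(N^2) = 1, rank(N^3) = 0; the number of blocks of size ≥ j is rank(N^{j−1}) − rank(N^j), giving [2, 1, 1]. So we have 1 block(s) of size 3, 1 block(s) of size 1 → block sizes [3, 1]

Assembling the blocks gives a Jordan form
J =
  [0, 1, 0, 0]
  [0, 0, 1, 0]
  [0, 0, 0, 0]
  [0, 0, 0, 0]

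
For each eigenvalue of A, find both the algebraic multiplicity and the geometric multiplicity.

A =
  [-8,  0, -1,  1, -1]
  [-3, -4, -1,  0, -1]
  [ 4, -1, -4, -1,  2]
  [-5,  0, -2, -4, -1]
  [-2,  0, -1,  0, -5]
λ = -5: alg = 5, geom = 2

Step 1 — factor the characteristic polynomial to read off the algebraic multiplicities:
  χ_A(x) = (x + 5)^5

Step 2 — compute geometric multiplicities via the rank-nullity identity g(λ) = n − rank(A − λI):
  rank(A − (-5)·I) = 3, so dim ker(A − (-5)·I) = n − 3 = 2

Summary:
  λ = -5: algebraic multiplicity = 5, geometric multiplicity = 2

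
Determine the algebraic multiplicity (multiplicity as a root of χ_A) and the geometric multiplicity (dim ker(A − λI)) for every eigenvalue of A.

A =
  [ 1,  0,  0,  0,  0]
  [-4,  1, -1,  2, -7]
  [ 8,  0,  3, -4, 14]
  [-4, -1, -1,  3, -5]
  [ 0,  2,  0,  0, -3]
λ = 1: alg = 5, geom = 3

Step 1 — factor the characteristic polynomial to read off the algebraic multiplicities:
  χ_A(x) = (x - 1)^5

Step 2 — compute geometric multiplicities via the rank-nullity identity g(λ) = n − rank(A − λI):
  rank(A − (1)·I) = 2, so dim ker(A − (1)·I) = n − 2 = 3

Summary:
  λ = 1: algebraic multiplicity = 5, geometric multiplicity = 3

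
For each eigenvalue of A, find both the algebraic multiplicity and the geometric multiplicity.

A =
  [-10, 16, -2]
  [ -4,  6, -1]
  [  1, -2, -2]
λ = -2: alg = 3, geom = 1

Step 1 — factor the characteristic polynomial to read off the algebraic multiplicities:
  χ_A(x) = (x + 2)^3

Step 2 — compute geometric multiplicities via the rank-nullity identity g(λ) = n − rank(A − λI):
  rank(A − (-2)·I) = 2, so dim ker(A − (-2)·I) = n − 2 = 1

Summary:
  λ = -2: algebraic multiplicity = 3, geometric multiplicity = 1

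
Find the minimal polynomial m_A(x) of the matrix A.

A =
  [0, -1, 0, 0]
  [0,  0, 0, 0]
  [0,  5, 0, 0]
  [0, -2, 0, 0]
x^2

The characteristic polynomial is χ_A(x) = x^4, so the eigenvalues are known. The minimal polynomial is
  m_A(x) = Π_λ (x − λ)^{k_λ}
where k_λ is the size of the *largest* Jordan block for λ (equivalently, the smallest k with (A − λI)^k v = 0 for every generalised eigenvector v of λ).

  λ = 0: largest Jordan block has size 2, contributing (x − 0)^2

So m_A(x) = x^2 = x^2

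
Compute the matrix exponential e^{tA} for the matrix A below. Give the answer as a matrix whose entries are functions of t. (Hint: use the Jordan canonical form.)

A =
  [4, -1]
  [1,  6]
e^{tA} =
  [-t*exp(5*t) + exp(5*t), -t*exp(5*t)]
  [t*exp(5*t), t*exp(5*t) + exp(5*t)]

Strategy: write A = P · J · P⁻¹ where J is a Jordan canonical form, so e^{tA} = P · e^{tJ} · P⁻¹, and e^{tJ} can be computed block-by-block.

A has Jordan form
J =
  [5, 1]
  [0, 5]
(up to reordering of blocks).

Per-block formulas:
  For a 2×2 Jordan block J_2(5): exp(t · J_2(5)) = e^(5t)·(I + t·N), where N is the 2×2 nilpotent shift.

After assembling e^{tJ} and conjugating by P, we get:

e^{tA} =
  [-t*exp(5*t) + exp(5*t), -t*exp(5*t)]
  [t*exp(5*t), t*exp(5*t) + exp(5*t)]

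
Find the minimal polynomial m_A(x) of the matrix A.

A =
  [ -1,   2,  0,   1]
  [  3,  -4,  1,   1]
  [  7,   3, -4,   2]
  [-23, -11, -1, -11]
x^3 + 15*x^2 + 75*x + 125

The characteristic polynomial is χ_A(x) = (x + 5)^4, so the eigenvalues are known. The minimal polynomial is
  m_A(x) = Π_λ (x − λ)^{k_λ}
where k_λ is the size of the *largest* Jordan block for λ (equivalently, the smallest k with (A − λI)^k v = 0 for every generalised eigenvector v of λ).

  λ = -5: largest Jordan block has size 3, contributing (x + 5)^3

So m_A(x) = (x + 5)^3 = x^3 + 15*x^2 + 75*x + 125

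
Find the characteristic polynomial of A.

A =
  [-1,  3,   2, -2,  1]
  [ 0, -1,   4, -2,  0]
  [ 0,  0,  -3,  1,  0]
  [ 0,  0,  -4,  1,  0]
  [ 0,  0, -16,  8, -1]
x^5 + 5*x^4 + 10*x^3 + 10*x^2 + 5*x + 1

Expanding det(x·I − A) (e.g. by cofactor expansion or by noting that A is similar to its Jordan form J, which has the same characteristic polynomial as A) gives
  χ_A(x) = x^5 + 5*x^4 + 10*x^3 + 10*x^2 + 5*x + 1
which factors as (x + 1)^5. The eigenvalues (with algebraic multiplicities) are λ = -1 with multiplicity 5.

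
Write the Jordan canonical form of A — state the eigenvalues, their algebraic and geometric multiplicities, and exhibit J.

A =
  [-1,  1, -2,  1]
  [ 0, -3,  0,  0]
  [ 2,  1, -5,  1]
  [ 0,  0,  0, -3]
J_2(-3) ⊕ J_1(-3) ⊕ J_1(-3)

The characteristic polynomial is
  det(x·I − A) = x^4 + 12*x^3 + 54*x^2 + 108*x + 81 = (x + 3)^4

Eigenvalues and multiplicities (the geometric multiplicity of λ is n − rank(A − λI), which equals the number of Jordan blocks for λ):
  λ = -3: algebraic multiplicity = 4, geometric multiplicity = 3

Determining the block sizes for each eigenvalue:
  λ = -3: 3 blocks summing to 4 forces exactly one block of size 2 and the rest size 1 → block sizes [2, 1, 1]

Assembling the blocks gives a Jordan form
J =
  [-3,  1,  0,  0]
  [ 0, -3,  0,  0]
  [ 0,  0, -3,  0]
  [ 0,  0,  0, -3]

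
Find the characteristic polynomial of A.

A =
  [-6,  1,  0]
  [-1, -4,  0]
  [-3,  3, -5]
x^3 + 15*x^2 + 75*x + 125

Expanding det(x·I − A) (e.g. by cofactor expansion or by noting that A is similar to its Jordan form J, which has the same characteristic polynomial as A) gives
  χ_A(x) = x^3 + 15*x^2 + 75*x + 125
which factors as (x + 5)^3. The eigenvalues (with algebraic multiplicities) are λ = -5 with multiplicity 3.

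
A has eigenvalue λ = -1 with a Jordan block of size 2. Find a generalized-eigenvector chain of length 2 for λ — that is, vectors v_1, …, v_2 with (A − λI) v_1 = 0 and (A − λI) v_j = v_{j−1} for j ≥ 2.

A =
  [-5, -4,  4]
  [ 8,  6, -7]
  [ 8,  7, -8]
A Jordan chain for λ = -1 of length 2:
v_1 = (0, 1, 1)ᵀ
v_2 = (1, -1, 0)ᵀ

Let N = A − (-1)·I. We want v_2 with N^2 v_2 = 0 but N^1 v_2 ≠ 0; then v_{j-1} := N · v_j for j = 2, …, 2.

Pick v_2 = (1, -1, 0)ᵀ.
Then v_1 = N · v_2 = (0, 1, 1)ᵀ.

Sanity check: (A − (-1)·I) v_1 = (0, 0, 0)ᵀ = 0. ✓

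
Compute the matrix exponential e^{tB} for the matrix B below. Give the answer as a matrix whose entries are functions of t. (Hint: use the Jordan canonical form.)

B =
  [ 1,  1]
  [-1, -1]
e^{tB} =
  [t + 1, t]
  [-t, 1 - t]

Strategy: write B = P · J · P⁻¹ where J is a Jordan canonical form, so e^{tB} = P · e^{tJ} · P⁻¹, and e^{tJ} can be computed block-by-block.

B has Jordan form
J =
  [0, 1]
  [0, 0]
(up to reordering of blocks).

Per-block formulas:
  For a 2×2 Jordan block J_2(0): exp(t · J_2(0)) = e^(0t)·(I + t·N), where N is the 2×2 nilpotent shift.

After assembling e^{tJ} and conjugating by P, we get:

e^{tB} =
  [t + 1, t]
  [-t, 1 - t]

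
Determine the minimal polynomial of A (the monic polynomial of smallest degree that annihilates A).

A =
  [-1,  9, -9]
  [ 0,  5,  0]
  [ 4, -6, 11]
x^2 - 10*x + 25

The characteristic polynomial is χ_A(x) = (x - 5)^3, so the eigenvalues are known. The minimal polynomial is
  m_A(x) = Π_λ (x − λ)^{k_λ}
where k_λ is the size of the *largest* Jordan block for λ (equivalently, the smallest k with (A − λI)^k v = 0 for every generalised eigenvector v of λ).

  λ = 5: largest Jordan block has size 2, contributing (x − 5)^2

So m_A(x) = (x - 5)^2 = x^2 - 10*x + 25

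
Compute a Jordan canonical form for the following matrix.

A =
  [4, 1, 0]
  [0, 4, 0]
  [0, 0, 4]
J_2(4) ⊕ J_1(4)

The characteristic polynomial is
  det(x·I − A) = x^3 - 12*x^2 + 48*x - 64 = (x - 4)^3

Eigenvalues and multiplicities (the geometric multiplicity of λ is n − rank(A − λI), which equals the number of Jordan blocks for λ):
  λ = 4: algebraic multiplicity = 3, geometric multiplicity = 2

Determining the block sizes for each eigenvalue:
  λ = 4: 2 blocks summing to 3 forces exactly one block of size 2 and the rest size 1 → block sizes [2, 1]

Assembling the blocks gives a Jordan form
J =
  [4, 1, 0]
  [0, 4, 0]
  [0, 0, 4]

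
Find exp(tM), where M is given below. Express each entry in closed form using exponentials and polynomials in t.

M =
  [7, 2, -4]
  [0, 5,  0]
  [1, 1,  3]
e^{tM} =
  [2*t*exp(5*t) + exp(5*t), 2*t*exp(5*t), -4*t*exp(5*t)]
  [0, exp(5*t), 0]
  [t*exp(5*t), t*exp(5*t), -2*t*exp(5*t) + exp(5*t)]

Strategy: write M = P · J · P⁻¹ where J is a Jordan canonical form, so e^{tM} = P · e^{tJ} · P⁻¹, and e^{tJ} can be computed block-by-block.

M has Jordan form
J =
  [5, 1, 0]
  [0, 5, 0]
  [0, 0, 5]
(up to reordering of blocks).

Per-block formulas:
  For a 2×2 Jordan block J_2(5): exp(t · J_2(5)) = e^(5t)·(I + t·N), where N is the 2×2 nilpotent shift.
  For a 1×1 block at λ = 5: exp(t · [5]) = [e^(5t)].

After assembling e^{tJ} and conjugating by P, we get:

e^{tM} =
  [2*t*exp(5*t) + exp(5*t), 2*t*exp(5*t), -4*t*exp(5*t)]
  [0, exp(5*t), 0]
  [t*exp(5*t), t*exp(5*t), -2*t*exp(5*t) + exp(5*t)]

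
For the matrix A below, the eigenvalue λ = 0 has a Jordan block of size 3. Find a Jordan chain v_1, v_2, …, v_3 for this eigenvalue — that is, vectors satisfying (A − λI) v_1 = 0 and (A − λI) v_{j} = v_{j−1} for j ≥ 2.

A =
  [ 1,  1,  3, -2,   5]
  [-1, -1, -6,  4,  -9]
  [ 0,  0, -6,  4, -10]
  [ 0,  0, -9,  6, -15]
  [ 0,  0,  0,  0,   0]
A Jordan chain for λ = 0 of length 3:
v_1 = (-3, 3, 0, 0, 0)ᵀ
v_2 = (3, -6, -6, -9, 0)ᵀ
v_3 = (0, 0, 1, 0, 0)ᵀ

Let N = A − (0)·I. We want v_3 with N^3 v_3 = 0 but N^2 v_3 ≠ 0; then v_{j-1} := N · v_j for j = 3, …, 2.

Pick v_3 = (0, 0, 1, 0, 0)ᵀ.
Then v_2 = N · v_3 = (3, -6, -6, -9, 0)ᵀ.
Then v_1 = N · v_2 = (-3, 3, 0, 0, 0)ᵀ.

Sanity check: (A − (0)·I) v_1 = (0, 0, 0, 0, 0)ᵀ = 0. ✓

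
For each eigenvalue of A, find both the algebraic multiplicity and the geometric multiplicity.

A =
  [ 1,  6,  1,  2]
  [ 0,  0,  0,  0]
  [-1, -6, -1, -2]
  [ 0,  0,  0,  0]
λ = 0: alg = 4, geom = 3

Step 1 — factor the characteristic polynomial to read off the algebraic multiplicities:
  χ_A(x) = x^4

Step 2 — compute geometric multiplicities via the rank-nullity identity g(λ) = n − rank(A − λI):
  rank(A − (0)·I) = 1, so dim ker(A − (0)·I) = n − 1 = 3

Summary:
  λ = 0: algebraic multiplicity = 4, geometric multiplicity = 3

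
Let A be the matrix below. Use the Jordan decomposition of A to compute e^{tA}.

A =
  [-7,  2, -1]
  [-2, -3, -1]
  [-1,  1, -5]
e^{tA} =
  [t^2*exp(-5*t)/2 - 2*t*exp(-5*t) + exp(-5*t), -t^2*exp(-5*t)/2 + 2*t*exp(-5*t), -t*exp(-5*t)]
  [t^2*exp(-5*t)/2 - 2*t*exp(-5*t), -t^2*exp(-5*t)/2 + 2*t*exp(-5*t) + exp(-5*t), -t*exp(-5*t)]
  [-t*exp(-5*t), t*exp(-5*t), exp(-5*t)]

Strategy: write A = P · J · P⁻¹ where J is a Jordan canonical form, so e^{tA} = P · e^{tJ} · P⁻¹, and e^{tJ} can be computed block-by-block.

A has Jordan form
J =
  [-5,  1,  0]
  [ 0, -5,  1]
  [ 0,  0, -5]
(up to reordering of blocks).

Per-block formulas:
  For a 3×3 Jordan block J_3(-5): exp(t · J_3(-5)) = e^(-5t)·(I + t·N + (t^2/2)·N^2), where N is the 3×3 nilpotent shift.

After assembling e^{tJ} and conjugating by P, we get:

e^{tA} =
  [t^2*exp(-5*t)/2 - 2*t*exp(-5*t) + exp(-5*t), -t^2*exp(-5*t)/2 + 2*t*exp(-5*t), -t*exp(-5*t)]
  [t^2*exp(-5*t)/2 - 2*t*exp(-5*t), -t^2*exp(-5*t)/2 + 2*t*exp(-5*t) + exp(-5*t), -t*exp(-5*t)]
  [-t*exp(-5*t), t*exp(-5*t), exp(-5*t)]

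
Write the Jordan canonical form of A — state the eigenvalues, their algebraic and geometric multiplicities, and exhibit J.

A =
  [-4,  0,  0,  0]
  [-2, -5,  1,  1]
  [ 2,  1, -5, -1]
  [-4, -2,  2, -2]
J_2(-4) ⊕ J_1(-4) ⊕ J_1(-4)

The characteristic polynomial is
  det(x·I − A) = x^4 + 16*x^3 + 96*x^2 + 256*x + 256 = (x + 4)^4

Eigenvalues and multiplicities (the geometric multiplicity of λ is n − rank(A − λI), which equals the number of Jordan blocks for λ):
  λ = -4: algebraic multiplicity = 4, geometric multiplicity = 3

Determining the block sizes for each eigenvalue:
  λ = -4: 3 blocks summing to 4 forces exactly one block of size 2 and the rest size 1 → block sizes [2, 1, 1]

Assembling the blocks gives a Jordan form
J =
  [-4,  1,  0,  0]
  [ 0, -4,  0,  0]
  [ 0,  0, -4,  0]
  [ 0,  0,  0, -4]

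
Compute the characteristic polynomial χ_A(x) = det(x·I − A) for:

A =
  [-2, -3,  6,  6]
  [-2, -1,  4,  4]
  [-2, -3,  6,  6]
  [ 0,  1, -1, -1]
x^4 - 2*x^3 + x^2

Expanding det(x·I − A) (e.g. by cofactor expansion or by noting that A is similar to its Jordan form J, which has the same characteristic polynomial as A) gives
  χ_A(x) = x^4 - 2*x^3 + x^2
which factors as x^2*(x - 1)^2. The eigenvalues (with algebraic multiplicities) are λ = 0 with multiplicity 2, λ = 1 with multiplicity 2.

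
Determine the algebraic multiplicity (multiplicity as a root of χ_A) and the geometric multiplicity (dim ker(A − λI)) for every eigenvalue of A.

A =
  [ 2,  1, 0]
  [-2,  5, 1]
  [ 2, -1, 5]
λ = 4: alg = 3, geom = 1

Step 1 — factor the characteristic polynomial to read off the algebraic multiplicities:
  χ_A(x) = (x - 4)^3

Step 2 — compute geometric multiplicities via the rank-nullity identity g(λ) = n − rank(A − λI):
  rank(A − (4)·I) = 2, so dim ker(A − (4)·I) = n − 2 = 1

Summary:
  λ = 4: algebraic multiplicity = 3, geometric multiplicity = 1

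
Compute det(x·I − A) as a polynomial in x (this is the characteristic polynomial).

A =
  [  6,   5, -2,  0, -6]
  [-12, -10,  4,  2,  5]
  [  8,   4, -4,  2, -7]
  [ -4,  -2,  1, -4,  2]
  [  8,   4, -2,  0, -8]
x^5 + 20*x^4 + 160*x^3 + 640*x^2 + 1280*x + 1024

Expanding det(x·I − A) (e.g. by cofactor expansion or by noting that A is similar to its Jordan form J, which has the same characteristic polynomial as A) gives
  χ_A(x) = x^5 + 20*x^4 + 160*x^3 + 640*x^2 + 1280*x + 1024
which factors as (x + 4)^5. The eigenvalues (with algebraic multiplicities) are λ = -4 with multiplicity 5.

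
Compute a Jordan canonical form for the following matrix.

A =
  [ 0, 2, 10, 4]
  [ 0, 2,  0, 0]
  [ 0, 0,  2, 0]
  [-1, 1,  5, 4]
J_2(2) ⊕ J_1(2) ⊕ J_1(2)

The characteristic polynomial is
  det(x·I − A) = x^4 - 8*x^3 + 24*x^2 - 32*x + 16 = (x - 2)^4

Eigenvalues and multiplicities (the geometric multiplicity of λ is n − rank(A − λI), which equals the number of Jordan blocks for λ):
  λ = 2: algebraic multiplicity = 4, geometric multiplicity = 3

Determining the block sizes for each eigenvalue:
  λ = 2: 3 blocks summing to 4 forces exactly one block of size 2 and the rest size 1 → block sizes [2, 1, 1]

Assembling the blocks gives a Jordan form
J =
  [2, 1, 0, 0]
  [0, 2, 0, 0]
  [0, 0, 2, 0]
  [0, 0, 0, 2]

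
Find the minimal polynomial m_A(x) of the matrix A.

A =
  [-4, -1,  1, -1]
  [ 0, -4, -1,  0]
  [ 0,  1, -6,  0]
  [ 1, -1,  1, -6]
x^2 + 10*x + 25

The characteristic polynomial is χ_A(x) = (x + 5)^4, so the eigenvalues are known. The minimal polynomial is
  m_A(x) = Π_λ (x − λ)^{k_λ}
where k_λ is the size of the *largest* Jordan block for λ (equivalently, the smallest k with (A − λI)^k v = 0 for every generalised eigenvector v of λ).

  λ = -5: largest Jordan block has size 2, contributing (x + 5)^2

So m_A(x) = (x + 5)^2 = x^2 + 10*x + 25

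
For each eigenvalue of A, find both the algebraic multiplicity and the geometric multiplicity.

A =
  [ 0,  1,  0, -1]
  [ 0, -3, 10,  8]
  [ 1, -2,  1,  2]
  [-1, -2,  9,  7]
λ = 0: alg = 3, geom = 1; λ = 5: alg = 1, geom = 1

Step 1 — factor the characteristic polynomial to read off the algebraic multiplicities:
  χ_A(x) = x^3*(x - 5)

Step 2 — compute geometric multiplicities via the rank-nullity identity g(λ) = n − rank(A − λI):
  rank(A − (0)·I) = 3, so dim ker(A − (0)·I) = n − 3 = 1
  rank(A − (5)·I) = 3, so dim ker(A − (5)·I) = n − 3 = 1

Summary:
  λ = 0: algebraic multiplicity = 3, geometric multiplicity = 1
  λ = 5: algebraic multiplicity = 1, geometric multiplicity = 1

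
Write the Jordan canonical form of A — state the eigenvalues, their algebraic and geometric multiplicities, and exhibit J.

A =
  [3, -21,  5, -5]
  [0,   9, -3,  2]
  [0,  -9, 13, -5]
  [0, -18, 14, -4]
J_1(3) ⊕ J_3(6)

The characteristic polynomial is
  det(x·I − A) = x^4 - 21*x^3 + 162*x^2 - 540*x + 648 = (x - 6)^3*(x - 3)

Eigenvalues and multiplicities (the geometric multiplicity of λ is n − rank(A − λI), which equals the number of Jordan blocks for λ):
  λ = 3: algebraic multiplicity = 1, geometric multiplicity = 1
  λ = 6: algebraic multiplicity = 3, geometric multiplicity = 1

Determining the block sizes for each eigenvalue:
  λ = 3: one block (gm = 1), so the single block has size am = 1 → block sizes [1]
  λ = 6: one block (gm = 1), so the single block has size am = 3 → block sizes [3]

Assembling the blocks gives a Jordan form
J =
  [3, 0, 0, 0]
  [0, 6, 1, 0]
  [0, 0, 6, 1]
  [0, 0, 0, 6]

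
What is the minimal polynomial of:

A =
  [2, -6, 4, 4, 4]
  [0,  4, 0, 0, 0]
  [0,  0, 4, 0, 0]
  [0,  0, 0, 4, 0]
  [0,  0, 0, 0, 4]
x^2 - 6*x + 8

The characteristic polynomial is χ_A(x) = (x - 4)^4*(x - 2), so the eigenvalues are known. The minimal polynomial is
  m_A(x) = Π_λ (x − λ)^{k_λ}
where k_λ is the size of the *largest* Jordan block for λ (equivalently, the smallest k with (A − λI)^k v = 0 for every generalised eigenvector v of λ).

  λ = 2: largest Jordan block has size 1, contributing (x − 2)
  λ = 4: largest Jordan block has size 1, contributing (x − 4)

So m_A(x) = (x - 4)*(x - 2) = x^2 - 6*x + 8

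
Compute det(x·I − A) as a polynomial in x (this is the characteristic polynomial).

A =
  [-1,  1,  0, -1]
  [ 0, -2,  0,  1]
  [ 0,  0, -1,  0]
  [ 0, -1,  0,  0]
x^4 + 4*x^3 + 6*x^2 + 4*x + 1

Expanding det(x·I − A) (e.g. by cofactor expansion or by noting that A is similar to its Jordan form J, which has the same characteristic polynomial as A) gives
  χ_A(x) = x^4 + 4*x^3 + 6*x^2 + 4*x + 1
which factors as (x + 1)^4. The eigenvalues (with algebraic multiplicities) are λ = -1 with multiplicity 4.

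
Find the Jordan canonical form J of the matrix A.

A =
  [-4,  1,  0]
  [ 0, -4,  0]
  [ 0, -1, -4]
J_2(-4) ⊕ J_1(-4)

The characteristic polynomial is
  det(x·I − A) = x^3 + 12*x^2 + 48*x + 64 = (x + 4)^3

Eigenvalues and multiplicities (the geometric multiplicity of λ is n − rank(A − λI), which equals the number of Jordan blocks for λ):
  λ = -4: algebraic multiplicity = 3, geometric multiplicity = 2

Determining the block sizes for each eigenvalue:
  λ = -4: 2 blocks summing to 3 forces exactly one block of size 2 and the rest size 1 → block sizes [2, 1]

Assembling the blocks gives a Jordan form
J =
  [-4,  1,  0]
  [ 0, -4,  0]
  [ 0,  0, -4]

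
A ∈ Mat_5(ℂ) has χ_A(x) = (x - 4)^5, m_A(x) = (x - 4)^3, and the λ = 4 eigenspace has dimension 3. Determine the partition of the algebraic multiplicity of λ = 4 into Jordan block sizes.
Block sizes for λ = 4: [3, 1, 1]

Step 1 — from the characteristic polynomial, algebraic multiplicity of λ = 4 is 5. From dim ker(A − (4)·I) = 3, there are exactly 3 Jordan blocks for λ = 4.
Step 2 — from the minimal polynomial, the factor (x − 4)^3 tells us the largest block for λ = 4 has size 3.
Step 3 — with total size 5, 3 blocks, and largest block 3, the block sizes (in nonincreasing order) are [3, 1, 1].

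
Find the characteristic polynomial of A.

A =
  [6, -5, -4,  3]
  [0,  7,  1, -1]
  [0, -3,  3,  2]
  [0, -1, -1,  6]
x^4 - 22*x^3 + 181*x^2 - 660*x + 900

Expanding det(x·I − A) (e.g. by cofactor expansion or by noting that A is similar to its Jordan form J, which has the same characteristic polynomial as A) gives
  χ_A(x) = x^4 - 22*x^3 + 181*x^2 - 660*x + 900
which factors as (x - 6)^2*(x - 5)^2. The eigenvalues (with algebraic multiplicities) are λ = 5 with multiplicity 2, λ = 6 with multiplicity 2.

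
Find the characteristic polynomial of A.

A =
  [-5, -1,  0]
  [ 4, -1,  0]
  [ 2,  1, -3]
x^3 + 9*x^2 + 27*x + 27

Expanding det(x·I − A) (e.g. by cofactor expansion or by noting that A is similar to its Jordan form J, which has the same characteristic polynomial as A) gives
  χ_A(x) = x^3 + 9*x^2 + 27*x + 27
which factors as (x + 3)^3. The eigenvalues (with algebraic multiplicities) are λ = -3 with multiplicity 3.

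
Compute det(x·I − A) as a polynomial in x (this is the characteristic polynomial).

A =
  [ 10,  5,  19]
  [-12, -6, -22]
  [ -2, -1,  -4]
x^3

Expanding det(x·I − A) (e.g. by cofactor expansion or by noting that A is similar to its Jordan form J, which has the same characteristic polynomial as A) gives
  χ_A(x) = x^3
which factors as x^3. The eigenvalues (with algebraic multiplicities) are λ = 0 with multiplicity 3.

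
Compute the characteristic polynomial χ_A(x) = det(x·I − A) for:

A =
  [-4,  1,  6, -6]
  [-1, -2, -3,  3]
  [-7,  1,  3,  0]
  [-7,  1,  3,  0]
x^4 + 3*x^3 - 9*x^2 - 27*x

Expanding det(x·I − A) (e.g. by cofactor expansion or by noting that A is similar to its Jordan form J, which has the same characteristic polynomial as A) gives
  χ_A(x) = x^4 + 3*x^3 - 9*x^2 - 27*x
which factors as x*(x - 3)*(x + 3)^2. The eigenvalues (with algebraic multiplicities) are λ = -3 with multiplicity 2, λ = 0 with multiplicity 1, λ = 3 with multiplicity 1.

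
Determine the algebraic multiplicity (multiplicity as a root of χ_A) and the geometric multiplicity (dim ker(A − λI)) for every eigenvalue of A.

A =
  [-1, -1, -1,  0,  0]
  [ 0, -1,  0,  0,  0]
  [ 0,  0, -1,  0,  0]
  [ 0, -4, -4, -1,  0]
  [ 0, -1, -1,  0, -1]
λ = -1: alg = 5, geom = 4

Step 1 — factor the characteristic polynomial to read off the algebraic multiplicities:
  χ_A(x) = (x + 1)^5

Step 2 — compute geometric multiplicities via the rank-nullity identity g(λ) = n − rank(A − λI):
  rank(A − (-1)·I) = 1, so dim ker(A − (-1)·I) = n − 1 = 4

Summary:
  λ = -1: algebraic multiplicity = 5, geometric multiplicity = 4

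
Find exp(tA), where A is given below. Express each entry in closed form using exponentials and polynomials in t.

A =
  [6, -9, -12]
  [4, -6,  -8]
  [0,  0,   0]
e^{tA} =
  [6*t + 1, -9*t, -12*t]
  [4*t, 1 - 6*t, -8*t]
  [0, 0, 1]

Strategy: write A = P · J · P⁻¹ where J is a Jordan canonical form, so e^{tA} = P · e^{tJ} · P⁻¹, and e^{tJ} can be computed block-by-block.

A has Jordan form
J =
  [0, 1, 0]
  [0, 0, 0]
  [0, 0, 0]
(up to reordering of blocks).

Per-block formulas:
  For a 2×2 Jordan block J_2(0): exp(t · J_2(0)) = e^(0t)·(I + t·N), where N is the 2×2 nilpotent shift.
  For a 1×1 block at λ = 0: exp(t · [0]) = [e^(0t)].

After assembling e^{tJ} and conjugating by P, we get:

e^{tA} =
  [6*t + 1, -9*t, -12*t]
  [4*t, 1 - 6*t, -8*t]
  [0, 0, 1]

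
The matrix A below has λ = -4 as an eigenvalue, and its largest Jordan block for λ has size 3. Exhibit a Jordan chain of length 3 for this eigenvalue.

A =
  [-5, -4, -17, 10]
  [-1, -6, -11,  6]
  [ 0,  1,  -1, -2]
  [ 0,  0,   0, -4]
A Jordan chain for λ = -4 of length 3:
v_1 = (5, 3, -1, 0)ᵀ
v_2 = (-1, -1, 0, 0)ᵀ
v_3 = (1, 0, 0, 0)ᵀ

Let N = A − (-4)·I. We want v_3 with N^3 v_3 = 0 but N^2 v_3 ≠ 0; then v_{j-1} := N · v_j for j = 3, …, 2.

Pick v_3 = (1, 0, 0, 0)ᵀ.
Then v_2 = N · v_3 = (-1, -1, 0, 0)ᵀ.
Then v_1 = N · v_2 = (5, 3, -1, 0)ᵀ.

Sanity check: (A − (-4)·I) v_1 = (0, 0, 0, 0)ᵀ = 0. ✓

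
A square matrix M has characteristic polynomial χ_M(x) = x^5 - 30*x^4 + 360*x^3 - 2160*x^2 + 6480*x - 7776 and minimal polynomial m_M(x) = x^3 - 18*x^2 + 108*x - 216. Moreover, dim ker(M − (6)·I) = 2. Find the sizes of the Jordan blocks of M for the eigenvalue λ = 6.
Block sizes for λ = 6: [3, 2]

Step 1 — from the characteristic polynomial, algebraic multiplicity of λ = 6 is 5. From dim ker(M − (6)·I) = 2, there are exactly 2 Jordan blocks for λ = 6.
Step 2 — from the minimal polynomial, the factor (x − 6)^3 tells us the largest block for λ = 6 has size 3.
Step 3 — with total size 5, 2 blocks, and largest block 3, the block sizes (in nonincreasing order) are [3, 2].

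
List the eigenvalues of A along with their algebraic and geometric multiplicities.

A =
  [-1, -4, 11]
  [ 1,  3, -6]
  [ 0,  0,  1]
λ = 1: alg = 3, geom = 1

Step 1 — factor the characteristic polynomial to read off the algebraic multiplicities:
  χ_A(x) = (x - 1)^3

Step 2 — compute geometric multiplicities via the rank-nullity identity g(λ) = n − rank(A − λI):
  rank(A − (1)·I) = 2, so dim ker(A − (1)·I) = n − 2 = 1

Summary:
  λ = 1: algebraic multiplicity = 3, geometric multiplicity = 1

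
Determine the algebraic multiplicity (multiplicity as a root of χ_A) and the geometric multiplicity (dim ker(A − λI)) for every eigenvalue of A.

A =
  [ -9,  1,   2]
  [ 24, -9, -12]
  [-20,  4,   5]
λ = -5: alg = 2, geom = 1; λ = -3: alg = 1, geom = 1

Step 1 — factor the characteristic polynomial to read off the algebraic multiplicities:
  χ_A(x) = (x + 3)*(x + 5)^2

Step 2 — compute geometric multiplicities via the rank-nullity identity g(λ) = n − rank(A − λI):
  rank(A − (-5)·I) = 2, so dim ker(A − (-5)·I) = n − 2 = 1
  rank(A − (-3)·I) = 2, so dim ker(A − (-3)·I) = n − 2 = 1

Summary:
  λ = -5: algebraic multiplicity = 2, geometric multiplicity = 1
  λ = -3: algebraic multiplicity = 1, geometric multiplicity = 1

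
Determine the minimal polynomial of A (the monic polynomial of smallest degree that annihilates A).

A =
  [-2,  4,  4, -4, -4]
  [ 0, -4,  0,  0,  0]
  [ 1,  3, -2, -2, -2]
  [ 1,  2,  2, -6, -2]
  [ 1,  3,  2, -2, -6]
x^2 + 8*x + 16

The characteristic polynomial is χ_A(x) = (x + 4)^5, so the eigenvalues are known. The minimal polynomial is
  m_A(x) = Π_λ (x − λ)^{k_λ}
where k_λ is the size of the *largest* Jordan block for λ (equivalently, the smallest k with (A − λI)^k v = 0 for every generalised eigenvector v of λ).

  λ = -4: largest Jordan block has size 2, contributing (x + 4)^2

So m_A(x) = (x + 4)^2 = x^2 + 8*x + 16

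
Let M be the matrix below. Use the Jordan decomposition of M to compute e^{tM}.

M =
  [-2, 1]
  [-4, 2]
e^{tM} =
  [1 - 2*t, t]
  [-4*t, 2*t + 1]

Strategy: write M = P · J · P⁻¹ where J is a Jordan canonical form, so e^{tM} = P · e^{tJ} · P⁻¹, and e^{tJ} can be computed block-by-block.

M has Jordan form
J =
  [0, 1]
  [0, 0]
(up to reordering of blocks).

Per-block formulas:
  For a 2×2 Jordan block J_2(0): exp(t · J_2(0)) = e^(0t)·(I + t·N), where N is the 2×2 nilpotent shift.

After assembling e^{tJ} and conjugating by P, we get:

e^{tM} =
  [1 - 2*t, t]
  [-4*t, 2*t + 1]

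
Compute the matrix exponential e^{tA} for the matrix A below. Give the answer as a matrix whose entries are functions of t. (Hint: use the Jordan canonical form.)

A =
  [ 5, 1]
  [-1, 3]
e^{tA} =
  [t*exp(4*t) + exp(4*t), t*exp(4*t)]
  [-t*exp(4*t), -t*exp(4*t) + exp(4*t)]

Strategy: write A = P · J · P⁻¹ where J is a Jordan canonical form, so e^{tA} = P · e^{tJ} · P⁻¹, and e^{tJ} can be computed block-by-block.

A has Jordan form
J =
  [4, 1]
  [0, 4]
(up to reordering of blocks).

Per-block formulas:
  For a 2×2 Jordan block J_2(4): exp(t · J_2(4)) = e^(4t)·(I + t·N), where N is the 2×2 nilpotent shift.

After assembling e^{tJ} and conjugating by P, we get:

e^{tA} =
  [t*exp(4*t) + exp(4*t), t*exp(4*t)]
  [-t*exp(4*t), -t*exp(4*t) + exp(4*t)]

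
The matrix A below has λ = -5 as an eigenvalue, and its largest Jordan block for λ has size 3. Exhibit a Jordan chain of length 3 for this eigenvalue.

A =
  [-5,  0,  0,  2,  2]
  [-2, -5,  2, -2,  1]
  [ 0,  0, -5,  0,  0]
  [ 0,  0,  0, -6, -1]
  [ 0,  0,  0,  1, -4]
A Jordan chain for λ = -5 of length 3:
v_1 = (0, -1, 0, 0, 0)ᵀ
v_2 = (2, -2, 0, -1, 1)ᵀ
v_3 = (0, 0, 0, 1, 0)ᵀ

Let N = A − (-5)·I. We want v_3 with N^3 v_3 = 0 but N^2 v_3 ≠ 0; then v_{j-1} := N · v_j for j = 3, …, 2.

Pick v_3 = (0, 0, 0, 1, 0)ᵀ.
Then v_2 = N · v_3 = (2, -2, 0, -1, 1)ᵀ.
Then v_1 = N · v_2 = (0, -1, 0, 0, 0)ᵀ.

Sanity check: (A − (-5)·I) v_1 = (0, 0, 0, 0, 0)ᵀ = 0. ✓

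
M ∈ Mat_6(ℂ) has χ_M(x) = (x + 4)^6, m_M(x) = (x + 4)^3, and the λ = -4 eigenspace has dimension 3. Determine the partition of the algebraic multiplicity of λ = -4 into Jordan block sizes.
Block sizes for λ = -4: [3, 2, 1]

Step 1 — from the characteristic polynomial, algebraic multiplicity of λ = -4 is 6. From dim ker(M − (-4)·I) = 3, there are exactly 3 Jordan blocks for λ = -4.
Step 2 — from the minimal polynomial, the factor (x + 4)^3 tells us the largest block for λ = -4 has size 3.
Step 3 — with total size 6, 3 blocks, and largest block 3, the block sizes (in nonincreasing order) are [3, 2, 1].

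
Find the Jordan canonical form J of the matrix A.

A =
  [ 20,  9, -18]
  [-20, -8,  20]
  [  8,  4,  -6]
J_2(2) ⊕ J_1(2)

The characteristic polynomial is
  det(x·I − A) = x^3 - 6*x^2 + 12*x - 8 = (x - 2)^3

Eigenvalues and multiplicities (the geometric multiplicity of λ is n − rank(A − λI), which equals the number of Jordan blocks for λ):
  λ = 2: algebraic multiplicity = 3, geometric multiplicity = 2

Determining the block sizes for each eigenvalue:
  λ = 2: 2 blocks summing to 3 forces exactly one block of size 2 and the rest size 1 → block sizes [2, 1]

Assembling the blocks gives a Jordan form
J =
  [2, 1, 0]
  [0, 2, 0]
  [0, 0, 2]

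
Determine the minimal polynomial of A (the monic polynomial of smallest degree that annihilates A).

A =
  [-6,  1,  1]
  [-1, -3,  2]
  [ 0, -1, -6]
x^3 + 15*x^2 + 75*x + 125

The characteristic polynomial is χ_A(x) = (x + 5)^3, so the eigenvalues are known. The minimal polynomial is
  m_A(x) = Π_λ (x − λ)^{k_λ}
where k_λ is the size of the *largest* Jordan block for λ (equivalently, the smallest k with (A − λI)^k v = 0 for every generalised eigenvector v of λ).

  λ = -5: largest Jordan block has size 3, contributing (x + 5)^3

So m_A(x) = (x + 5)^3 = x^3 + 15*x^2 + 75*x + 125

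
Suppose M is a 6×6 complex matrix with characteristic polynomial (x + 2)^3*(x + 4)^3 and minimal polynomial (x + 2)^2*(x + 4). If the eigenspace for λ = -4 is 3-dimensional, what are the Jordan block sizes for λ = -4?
Block sizes for λ = -4: [1, 1, 1]

Step 1 — from the characteristic polynomial, algebraic multiplicity of λ = -4 is 3. From dim ker(M − (-4)·I) = 3, there are exactly 3 Jordan blocks for λ = -4.
Step 2 — from the minimal polynomial, the factor (x + 4) tells us the largest block for λ = -4 has size 1.
Step 3 — with total size 3, 3 blocks, and largest block 1, the block sizes (in nonincreasing order) are [1, 1, 1].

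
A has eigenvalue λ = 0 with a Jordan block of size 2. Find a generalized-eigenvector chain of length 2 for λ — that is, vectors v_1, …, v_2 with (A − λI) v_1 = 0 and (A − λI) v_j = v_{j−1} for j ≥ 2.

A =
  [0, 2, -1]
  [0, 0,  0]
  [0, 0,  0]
A Jordan chain for λ = 0 of length 2:
v_1 = (2, 0, 0)ᵀ
v_2 = (0, 1, 0)ᵀ

Let N = A − (0)·I. We want v_2 with N^2 v_2 = 0 but N^1 v_2 ≠ 0; then v_{j-1} := N · v_j for j = 2, …, 2.

Pick v_2 = (0, 1, 0)ᵀ.
Then v_1 = N · v_2 = (2, 0, 0)ᵀ.

Sanity check: (A − (0)·I) v_1 = (0, 0, 0)ᵀ = 0. ✓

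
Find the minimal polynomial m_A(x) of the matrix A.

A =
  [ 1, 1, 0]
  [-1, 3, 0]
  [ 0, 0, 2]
x^2 - 4*x + 4

The characteristic polynomial is χ_A(x) = (x - 2)^3, so the eigenvalues are known. The minimal polynomial is
  m_A(x) = Π_λ (x − λ)^{k_λ}
where k_λ is the size of the *largest* Jordan block for λ (equivalently, the smallest k with (A − λI)^k v = 0 for every generalised eigenvector v of λ).

  λ = 2: largest Jordan block has size 2, contributing (x − 2)^2

So m_A(x) = (x - 2)^2 = x^2 - 4*x + 4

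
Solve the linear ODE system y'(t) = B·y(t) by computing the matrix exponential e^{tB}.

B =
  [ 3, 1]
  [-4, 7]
e^{tB} =
  [-2*t*exp(5*t) + exp(5*t), t*exp(5*t)]
  [-4*t*exp(5*t), 2*t*exp(5*t) + exp(5*t)]

Strategy: write B = P · J · P⁻¹ where J is a Jordan canonical form, so e^{tB} = P · e^{tJ} · P⁻¹, and e^{tJ} can be computed block-by-block.

B has Jordan form
J =
  [5, 1]
  [0, 5]
(up to reordering of blocks).

Per-block formulas:
  For a 2×2 Jordan block J_2(5): exp(t · J_2(5)) = e^(5t)·(I + t·N), where N is the 2×2 nilpotent shift.

After assembling e^{tJ} and conjugating by P, we get:

e^{tB} =
  [-2*t*exp(5*t) + exp(5*t), t*exp(5*t)]
  [-4*t*exp(5*t), 2*t*exp(5*t) + exp(5*t)]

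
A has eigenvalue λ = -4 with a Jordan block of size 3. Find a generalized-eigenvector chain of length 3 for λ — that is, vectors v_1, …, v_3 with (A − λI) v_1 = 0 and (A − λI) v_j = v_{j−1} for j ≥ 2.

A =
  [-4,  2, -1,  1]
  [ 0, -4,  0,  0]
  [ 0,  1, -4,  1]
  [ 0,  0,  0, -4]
A Jordan chain for λ = -4 of length 3:
v_1 = (-1, 0, 0, 0)ᵀ
v_2 = (2, 0, 1, 0)ᵀ
v_3 = (0, 1, 0, 0)ᵀ

Let N = A − (-4)·I. We want v_3 with N^3 v_3 = 0 but N^2 v_3 ≠ 0; then v_{j-1} := N · v_j for j = 3, …, 2.

Pick v_3 = (0, 1, 0, 0)ᵀ.
Then v_2 = N · v_3 = (2, 0, 1, 0)ᵀ.
Then v_1 = N · v_2 = (-1, 0, 0, 0)ᵀ.

Sanity check: (A − (-4)·I) v_1 = (0, 0, 0, 0)ᵀ = 0. ✓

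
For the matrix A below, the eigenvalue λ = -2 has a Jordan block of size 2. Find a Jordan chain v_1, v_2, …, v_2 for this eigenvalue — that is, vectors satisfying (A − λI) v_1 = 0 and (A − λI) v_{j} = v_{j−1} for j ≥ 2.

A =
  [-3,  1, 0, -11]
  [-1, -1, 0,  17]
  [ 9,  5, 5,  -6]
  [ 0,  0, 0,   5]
A Jordan chain for λ = -2 of length 2:
v_1 = (-2, -2, 4, 0)ᵀ
v_2 = (1, -1, 0, 0)ᵀ

Let N = A − (-2)·I. We want v_2 with N^2 v_2 = 0 but N^1 v_2 ≠ 0; then v_{j-1} := N · v_j for j = 2, …, 2.

Pick v_2 = (1, -1, 0, 0)ᵀ.
Then v_1 = N · v_2 = (-2, -2, 4, 0)ᵀ.

Sanity check: (A − (-2)·I) v_1 = (0, 0, 0, 0)ᵀ = 0. ✓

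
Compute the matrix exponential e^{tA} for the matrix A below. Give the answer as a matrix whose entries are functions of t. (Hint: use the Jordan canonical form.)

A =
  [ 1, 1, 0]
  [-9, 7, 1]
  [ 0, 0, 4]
e^{tA} =
  [-3*t*exp(4*t) + exp(4*t), t*exp(4*t), t^2*exp(4*t)/2]
  [-9*t*exp(4*t), 3*t*exp(4*t) + exp(4*t), 3*t^2*exp(4*t)/2 + t*exp(4*t)]
  [0, 0, exp(4*t)]

Strategy: write A = P · J · P⁻¹ where J is a Jordan canonical form, so e^{tA} = P · e^{tJ} · P⁻¹, and e^{tJ} can be computed block-by-block.

A has Jordan form
J =
  [4, 1, 0]
  [0, 4, 1]
  [0, 0, 4]
(up to reordering of blocks).

Per-block formulas:
  For a 3×3 Jordan block J_3(4): exp(t · J_3(4)) = e^(4t)·(I + t·N + (t^2/2)·N^2), where N is the 3×3 nilpotent shift.

After assembling e^{tJ} and conjugating by P, we get:

e^{tA} =
  [-3*t*exp(4*t) + exp(4*t), t*exp(4*t), t^2*exp(4*t)/2]
  [-9*t*exp(4*t), 3*t*exp(4*t) + exp(4*t), 3*t^2*exp(4*t)/2 + t*exp(4*t)]
  [0, 0, exp(4*t)]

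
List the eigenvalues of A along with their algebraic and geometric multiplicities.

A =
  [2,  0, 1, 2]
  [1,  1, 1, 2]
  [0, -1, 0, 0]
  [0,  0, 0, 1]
λ = 1: alg = 4, geom = 2

Step 1 — factor the characteristic polynomial to read off the algebraic multiplicities:
  χ_A(x) = (x - 1)^4

Step 2 — compute geometric multiplicities via the rank-nullity identity g(λ) = n − rank(A − λI):
  rank(A − (1)·I) = 2, so dim ker(A − (1)·I) = n − 2 = 2

Summary:
  λ = 1: algebraic multiplicity = 4, geometric multiplicity = 2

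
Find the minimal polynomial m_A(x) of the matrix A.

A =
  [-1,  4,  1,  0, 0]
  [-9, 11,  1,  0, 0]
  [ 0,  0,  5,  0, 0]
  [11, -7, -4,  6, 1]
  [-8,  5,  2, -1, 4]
x^3 - 15*x^2 + 75*x - 125

The characteristic polynomial is χ_A(x) = (x - 5)^5, so the eigenvalues are known. The minimal polynomial is
  m_A(x) = Π_λ (x − λ)^{k_λ}
where k_λ is the size of the *largest* Jordan block for λ (equivalently, the smallest k with (A − λI)^k v = 0 for every generalised eigenvector v of λ).

  λ = 5: largest Jordan block has size 3, contributing (x − 5)^3

So m_A(x) = (x - 5)^3 = x^3 - 15*x^2 + 75*x - 125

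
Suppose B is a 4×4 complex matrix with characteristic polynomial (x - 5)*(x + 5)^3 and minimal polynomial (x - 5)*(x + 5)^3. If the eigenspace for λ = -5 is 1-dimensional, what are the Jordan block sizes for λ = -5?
Block sizes for λ = -5: [3]

Step 1 — from the characteristic polynomial, algebraic multiplicity of λ = -5 is 3. From dim ker(B − (-5)·I) = 1, there are exactly 1 Jordan blocks for λ = -5.
Step 2 — from the minimal polynomial, the factor (x + 5)^3 tells us the largest block for λ = -5 has size 3.
Step 3 — with total size 3, 1 blocks, and largest block 3, the block sizes (in nonincreasing order) are [3].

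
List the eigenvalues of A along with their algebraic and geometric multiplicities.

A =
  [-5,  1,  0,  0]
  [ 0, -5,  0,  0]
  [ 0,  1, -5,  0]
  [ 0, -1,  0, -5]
λ = -5: alg = 4, geom = 3

Step 1 — factor the characteristic polynomial to read off the algebraic multiplicities:
  χ_A(x) = (x + 5)^4

Step 2 — compute geometric multiplicities via the rank-nullity identity g(λ) = n − rank(A − λI):
  rank(A − (-5)·I) = 1, so dim ker(A − (-5)·I) = n − 1 = 3

Summary:
  λ = -5: algebraic multiplicity = 4, geometric multiplicity = 3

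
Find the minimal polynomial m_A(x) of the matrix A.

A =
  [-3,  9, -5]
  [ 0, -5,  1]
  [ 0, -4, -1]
x^3 + 9*x^2 + 27*x + 27

The characteristic polynomial is χ_A(x) = (x + 3)^3, so the eigenvalues are known. The minimal polynomial is
  m_A(x) = Π_λ (x − λ)^{k_λ}
where k_λ is the size of the *largest* Jordan block for λ (equivalently, the smallest k with (A − λI)^k v = 0 for every generalised eigenvector v of λ).

  λ = -3: largest Jordan block has size 3, contributing (x + 3)^3

So m_A(x) = (x + 3)^3 = x^3 + 9*x^2 + 27*x + 27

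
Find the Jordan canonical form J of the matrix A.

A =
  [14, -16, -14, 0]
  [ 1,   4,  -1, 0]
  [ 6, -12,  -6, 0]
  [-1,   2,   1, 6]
J_1(0) ⊕ J_2(6) ⊕ J_1(6)

The characteristic polynomial is
  det(x·I − A) = x^4 - 18*x^3 + 108*x^2 - 216*x = x*(x - 6)^3

Eigenvalues and multiplicities (the geometric multiplicity of λ is n − rank(A − λI), which equals the number of Jordan blocks for λ):
  λ = 0: algebraic multiplicity = 1, geometric multiplicity = 1
  λ = 6: algebraic multiplicity = 3, geometric multiplicity = 2

Determining the block sizes for each eigenvalue:
  λ = 0: one block (gm = 1), so the single block has size am = 1 → block sizes [1]
  λ = 6: 2 blocks summing to 3 forces exactly one block of size 2 and the rest size 1 → block sizes [2, 1]

Assembling the blocks gives a Jordan form
J =
  [0, 0, 0, 0]
  [0, 6, 1, 0]
  [0, 0, 6, 0]
  [0, 0, 0, 6]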